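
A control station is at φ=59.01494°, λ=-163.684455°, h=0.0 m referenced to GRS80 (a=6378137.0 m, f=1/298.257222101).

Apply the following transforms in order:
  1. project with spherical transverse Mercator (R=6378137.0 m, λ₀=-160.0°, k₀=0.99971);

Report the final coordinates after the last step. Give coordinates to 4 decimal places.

start: φ=59.014940°, λ=-163.684455°, h=0.000 m
→ tm (R=6378137.0, λ₀=-160.0°): E=-211022.3581, N=6573427.7607

E=-211022.3581 m, N=6573427.7607 m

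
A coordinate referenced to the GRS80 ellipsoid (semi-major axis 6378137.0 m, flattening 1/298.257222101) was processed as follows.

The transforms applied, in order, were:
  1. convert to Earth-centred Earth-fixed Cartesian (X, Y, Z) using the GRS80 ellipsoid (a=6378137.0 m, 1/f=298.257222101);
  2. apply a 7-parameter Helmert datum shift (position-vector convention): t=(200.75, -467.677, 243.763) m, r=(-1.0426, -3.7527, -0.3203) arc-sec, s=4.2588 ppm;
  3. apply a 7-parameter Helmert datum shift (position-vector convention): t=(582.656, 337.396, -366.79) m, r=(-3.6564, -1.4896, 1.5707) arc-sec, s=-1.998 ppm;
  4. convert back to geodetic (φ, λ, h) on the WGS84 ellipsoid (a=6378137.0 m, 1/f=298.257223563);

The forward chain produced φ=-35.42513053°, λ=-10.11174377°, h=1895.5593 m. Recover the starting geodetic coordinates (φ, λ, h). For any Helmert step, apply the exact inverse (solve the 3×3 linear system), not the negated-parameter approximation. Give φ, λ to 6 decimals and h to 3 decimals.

φ=-35.430042°, λ=-10.111466°, h=1163.342 m

start: φ=-35.425131°, λ=-10.111744°, h=1895.559 m
→ ECEF (a=6378137.000, f=1/298.257223563): X=5123930.4967, Y=-913794.6368, Z=-3677500.9568
→ Helmert⁻¹: X=5123324.5604, Y=-914107.6886, Z=-3677194.7174
→ Helmert⁻¹: X=5123036.5035, Y=-913609.5766, Z=-3677520.6435
→ geod (Bowring, a=6378137.000): φ=-35.43004200°, λ=-10.11146600°, h=1163.3420 m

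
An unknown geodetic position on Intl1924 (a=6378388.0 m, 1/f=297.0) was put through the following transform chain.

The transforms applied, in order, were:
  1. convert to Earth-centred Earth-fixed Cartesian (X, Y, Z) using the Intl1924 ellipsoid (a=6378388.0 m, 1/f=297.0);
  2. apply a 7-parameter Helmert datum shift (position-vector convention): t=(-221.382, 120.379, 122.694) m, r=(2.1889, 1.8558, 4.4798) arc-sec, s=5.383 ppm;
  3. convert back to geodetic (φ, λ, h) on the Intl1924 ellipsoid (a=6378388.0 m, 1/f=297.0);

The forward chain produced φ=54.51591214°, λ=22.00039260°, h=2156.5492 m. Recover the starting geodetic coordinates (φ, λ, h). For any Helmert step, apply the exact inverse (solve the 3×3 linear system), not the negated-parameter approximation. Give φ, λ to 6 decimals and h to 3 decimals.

start: φ=54.515912°, λ=22.000393°, h=2156.549 m
→ ECEF (a=6378388.000, f=1/297.0): X=3441732.0525, Y=1390577.4447, Z=5172149.3541
→ Helmert⁻¹: X=3441918.5713, Y=1390429.7129, Z=5172015.0314
→ geod (Bowring, a=6378388.000): φ=54.51435200°, λ=21.99720000°, h=2115.4400 m

φ=54.514352°, λ=21.997200°, h=2115.440 m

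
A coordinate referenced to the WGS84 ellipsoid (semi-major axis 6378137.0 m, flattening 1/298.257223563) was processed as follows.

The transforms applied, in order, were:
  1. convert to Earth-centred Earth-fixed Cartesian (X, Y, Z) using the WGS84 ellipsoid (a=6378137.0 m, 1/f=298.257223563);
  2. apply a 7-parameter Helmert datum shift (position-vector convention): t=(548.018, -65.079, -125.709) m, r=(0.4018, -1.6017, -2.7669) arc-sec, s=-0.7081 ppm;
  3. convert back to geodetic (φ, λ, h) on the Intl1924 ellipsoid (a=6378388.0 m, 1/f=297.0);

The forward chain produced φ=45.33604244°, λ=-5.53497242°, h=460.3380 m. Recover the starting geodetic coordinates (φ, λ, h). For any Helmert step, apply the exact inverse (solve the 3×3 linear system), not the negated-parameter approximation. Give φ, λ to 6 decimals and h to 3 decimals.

φ=45.339114°, λ=-5.533897°, h=371.119 m

start: φ=45.336042°, λ=-5.534972°, h=460.338 m
→ ECEF (a=6378388.000, f=1/297.0): X=4470696.2709, Y=-433233.3922, Z=4514087.3840
→ Helmert⁻¹: X=4470192.2817, Y=-433099.8618, Z=4514182.4210
→ geod (Bowring, a=6378137.000): φ=45.33911400°, λ=-5.53389700°, h=371.1190 m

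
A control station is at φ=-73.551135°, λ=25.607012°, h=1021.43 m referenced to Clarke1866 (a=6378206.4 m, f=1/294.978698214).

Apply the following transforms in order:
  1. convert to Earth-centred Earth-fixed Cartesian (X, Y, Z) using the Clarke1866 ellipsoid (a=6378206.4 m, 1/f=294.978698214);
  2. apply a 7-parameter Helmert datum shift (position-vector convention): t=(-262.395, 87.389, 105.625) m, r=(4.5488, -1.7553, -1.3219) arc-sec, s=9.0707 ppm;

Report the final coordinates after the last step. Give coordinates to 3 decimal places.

start: φ=-73.551135°, λ=25.607012°, h=1021.430 m
→ ECEF (a=6378206.400, f=1/294.978698214): X=1634013.5299, Y=783134.0016, Z=-6095741.5596
→ Helmert 7p (PV): X=1633822.8504, Y=783352.4539, Z=-6095660.0510

X=1633822.850 m, Y=783352.454 m, Z=-6095660.051 m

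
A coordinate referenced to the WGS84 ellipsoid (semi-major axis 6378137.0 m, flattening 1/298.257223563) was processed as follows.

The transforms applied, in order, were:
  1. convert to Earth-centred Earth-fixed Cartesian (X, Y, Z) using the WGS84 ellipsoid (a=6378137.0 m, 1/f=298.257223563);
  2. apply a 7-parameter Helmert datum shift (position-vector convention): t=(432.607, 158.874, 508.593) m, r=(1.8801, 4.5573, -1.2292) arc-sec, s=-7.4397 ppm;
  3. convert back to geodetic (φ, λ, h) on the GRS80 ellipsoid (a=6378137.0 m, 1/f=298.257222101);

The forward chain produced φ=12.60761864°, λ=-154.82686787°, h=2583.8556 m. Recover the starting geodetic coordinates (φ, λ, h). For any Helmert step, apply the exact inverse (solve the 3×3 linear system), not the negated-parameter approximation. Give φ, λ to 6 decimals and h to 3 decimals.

φ=12.601299°, λ=-154.827121°, h=2968.219 m

start: φ=12.607619°, λ=-154.826868°, h=2583.856 m
→ ECEF (a=6378137.000, f=1/298.257222101): X=-5636379.1762, Y=-2649051.0846, Z=1383639.9590
→ Helmert⁻¹: X=-5636868.4894, Y=-2649250.6536, Z=1383041.2607
→ geod (Bowring, a=6378137.000): φ=12.60129900°, λ=-154.82712100°, h=2968.2190 m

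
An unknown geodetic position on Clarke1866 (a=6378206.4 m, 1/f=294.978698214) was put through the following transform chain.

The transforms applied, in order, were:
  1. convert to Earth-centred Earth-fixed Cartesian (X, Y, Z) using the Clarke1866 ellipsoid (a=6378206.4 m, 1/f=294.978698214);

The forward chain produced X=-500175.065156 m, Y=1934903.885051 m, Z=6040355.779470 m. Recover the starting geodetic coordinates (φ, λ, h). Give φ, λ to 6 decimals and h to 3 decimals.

φ=71.808397°, λ=104.493752°, h=3676.210 m

start: X=-500175.0652, Y=1934903.8851, Z=6040355.7795 m
→ geod (Bowring, a=6378206.400): φ=71.80839700°, λ=104.49375200°, h=3676.2100 m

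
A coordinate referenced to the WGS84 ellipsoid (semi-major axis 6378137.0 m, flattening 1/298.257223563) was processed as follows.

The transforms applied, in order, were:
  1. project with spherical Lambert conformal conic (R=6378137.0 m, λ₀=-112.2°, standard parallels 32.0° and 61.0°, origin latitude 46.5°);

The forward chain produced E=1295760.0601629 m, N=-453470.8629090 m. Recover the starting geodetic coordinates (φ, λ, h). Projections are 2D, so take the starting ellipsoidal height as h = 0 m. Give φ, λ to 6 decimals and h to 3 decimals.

start: E=1295760.0602, N=-453470.8629 m
→ lcc⁻¹: φ=41.06844300°, λ=-96.22468400°

φ=41.068443°, λ=-96.224684°, h=0.000 m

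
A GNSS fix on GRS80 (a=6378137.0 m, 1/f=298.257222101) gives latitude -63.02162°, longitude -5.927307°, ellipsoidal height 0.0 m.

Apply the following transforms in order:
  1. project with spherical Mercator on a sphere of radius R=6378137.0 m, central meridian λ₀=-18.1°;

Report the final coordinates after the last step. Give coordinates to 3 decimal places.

E=1355057.986 m, N=-9105554.144 m

start: φ=-63.021620°, λ=-5.927307°, h=0.000 m
→ merc (R=6378137.0, λ₀=-18.1°): E=1355057.9863, N=-9105554.1437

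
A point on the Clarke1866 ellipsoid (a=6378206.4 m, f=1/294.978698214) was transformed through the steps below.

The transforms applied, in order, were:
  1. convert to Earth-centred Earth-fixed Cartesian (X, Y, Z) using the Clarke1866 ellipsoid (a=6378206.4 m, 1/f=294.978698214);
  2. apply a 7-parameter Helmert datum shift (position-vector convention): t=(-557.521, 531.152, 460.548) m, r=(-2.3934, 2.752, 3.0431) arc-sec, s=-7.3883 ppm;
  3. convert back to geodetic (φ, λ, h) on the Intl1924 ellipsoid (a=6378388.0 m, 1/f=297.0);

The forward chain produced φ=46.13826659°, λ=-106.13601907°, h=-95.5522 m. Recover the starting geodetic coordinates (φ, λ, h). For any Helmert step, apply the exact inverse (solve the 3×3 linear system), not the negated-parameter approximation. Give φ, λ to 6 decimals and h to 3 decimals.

start: φ=46.138267°, λ=-106.136019°, h=-95.552 m
→ ECEF (a=6378388.000, f=1/297.0): X=-1230454.7256, Y=-4252973.8345, Z=4575924.8065
→ Helmert⁻¹: X=-1230030.0918, Y=-4253571.3570, Z=4575432.2960
→ geod (Bowring, a=6378206.400): φ=46.13355600°, λ=-106.12859200°, h=122.9980 m

φ=46.133556°, λ=-106.128592°, h=122.998 m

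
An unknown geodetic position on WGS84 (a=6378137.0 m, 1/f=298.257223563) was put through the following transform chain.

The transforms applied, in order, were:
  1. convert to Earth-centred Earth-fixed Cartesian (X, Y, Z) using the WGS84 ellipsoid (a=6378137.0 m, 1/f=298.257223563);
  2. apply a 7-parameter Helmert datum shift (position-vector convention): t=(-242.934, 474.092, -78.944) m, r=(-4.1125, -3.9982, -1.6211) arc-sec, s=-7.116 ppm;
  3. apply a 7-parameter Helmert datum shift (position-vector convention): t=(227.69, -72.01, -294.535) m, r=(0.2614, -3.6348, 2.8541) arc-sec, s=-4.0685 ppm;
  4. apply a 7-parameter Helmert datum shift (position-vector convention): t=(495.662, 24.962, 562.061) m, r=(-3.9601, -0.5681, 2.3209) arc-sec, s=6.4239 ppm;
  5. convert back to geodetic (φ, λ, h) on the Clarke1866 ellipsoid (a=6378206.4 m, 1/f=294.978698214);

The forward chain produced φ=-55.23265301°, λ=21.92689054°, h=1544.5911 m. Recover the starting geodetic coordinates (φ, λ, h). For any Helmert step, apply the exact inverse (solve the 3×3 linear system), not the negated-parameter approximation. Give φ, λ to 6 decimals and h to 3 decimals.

φ=-55.237378°, λ=21.926595°, h=1294.223 m

start: φ=-55.232653°, λ=21.926891°, h=1544.591 m
→ ECEF (a=6378206.400, f=1/294.978698214): X=3382585.7783, Y=1361635.2061, Z=-5217263.0352
→ Helmert⁻¹: X=3382069.3408, Y=1361663.6187, Z=-5217774.7499
→ Helmert⁻¹: X=3381782.3077, Y=1361687.7628, Z=-5217562.7618
→ Helmert⁻¹: X=3381937.4728, Y=1361353.9645, Z=-5217559.3579
→ geod (Bowring, a=6378137.000): φ=-55.23737800°, λ=21.92659500°, h=1294.2230 m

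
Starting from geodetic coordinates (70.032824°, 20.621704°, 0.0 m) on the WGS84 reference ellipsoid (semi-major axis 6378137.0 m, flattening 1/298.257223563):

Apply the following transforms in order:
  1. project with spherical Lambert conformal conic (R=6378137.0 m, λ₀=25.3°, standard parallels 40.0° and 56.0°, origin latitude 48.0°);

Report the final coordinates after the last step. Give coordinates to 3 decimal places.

start: φ=70.032824°, λ=20.621704°, h=0.000 m
→ lcc (R=6378137.0, λ₀=25.3°): E=-192840.1508, N=2504533.6429

E=-192840.151 m, N=2504533.643 m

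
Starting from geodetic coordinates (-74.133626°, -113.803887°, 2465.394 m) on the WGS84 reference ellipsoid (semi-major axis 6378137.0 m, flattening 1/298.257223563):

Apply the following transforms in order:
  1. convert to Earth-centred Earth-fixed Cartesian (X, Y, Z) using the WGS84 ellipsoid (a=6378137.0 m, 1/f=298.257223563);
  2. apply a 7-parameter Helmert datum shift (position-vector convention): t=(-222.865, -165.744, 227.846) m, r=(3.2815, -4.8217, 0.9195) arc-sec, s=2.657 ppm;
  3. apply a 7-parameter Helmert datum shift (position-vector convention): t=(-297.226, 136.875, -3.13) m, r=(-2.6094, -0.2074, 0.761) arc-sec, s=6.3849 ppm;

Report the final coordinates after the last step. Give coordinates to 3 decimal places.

X=-706616.177 m, Y=-1601022.297 m, Z=-6115257.276 m

start: φ=-74.133626°, λ=-113.803887°, h=2465.394 m
→ ECEF (a=6378137.000, f=1/298.257223563): X=-706251.8486, Y=-1600993.1258, Z=-6115404.2629
→ Helmert 7p (PV): X=-706326.4974, Y=-1601068.9809, Z=-6115234.6456
→ Helmert 7p (PV): X=-706616.1773, Y=-1601022.2971, Z=-6115257.2762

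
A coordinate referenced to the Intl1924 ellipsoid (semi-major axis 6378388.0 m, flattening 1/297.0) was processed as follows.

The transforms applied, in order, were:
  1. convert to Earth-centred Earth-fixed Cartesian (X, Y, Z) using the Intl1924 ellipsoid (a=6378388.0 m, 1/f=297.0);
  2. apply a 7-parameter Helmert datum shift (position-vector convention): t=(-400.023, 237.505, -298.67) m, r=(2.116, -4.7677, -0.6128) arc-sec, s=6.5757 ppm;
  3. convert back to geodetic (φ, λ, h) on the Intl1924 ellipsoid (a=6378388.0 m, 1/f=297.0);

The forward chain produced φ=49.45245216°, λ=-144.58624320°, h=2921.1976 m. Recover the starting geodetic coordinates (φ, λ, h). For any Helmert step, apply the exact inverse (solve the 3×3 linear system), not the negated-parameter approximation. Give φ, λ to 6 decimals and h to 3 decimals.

φ=49.456903°, λ=-144.579874°, h=2984.348 m

start: φ=49.452452°, λ=-144.586243°, h=2921.198 m
→ ECEF (a=6378388.000, f=1/297.0): X=-3387439.5623, Y=-2408552.2971, Z=4825732.4434
→ Helmert⁻¹: X=-3386898.5583, Y=-2408734.5157, Z=4826102.3758
→ geod (Bowring, a=6378388.000): φ=49.45690300°, λ=-144.57987400°, h=2984.3480 m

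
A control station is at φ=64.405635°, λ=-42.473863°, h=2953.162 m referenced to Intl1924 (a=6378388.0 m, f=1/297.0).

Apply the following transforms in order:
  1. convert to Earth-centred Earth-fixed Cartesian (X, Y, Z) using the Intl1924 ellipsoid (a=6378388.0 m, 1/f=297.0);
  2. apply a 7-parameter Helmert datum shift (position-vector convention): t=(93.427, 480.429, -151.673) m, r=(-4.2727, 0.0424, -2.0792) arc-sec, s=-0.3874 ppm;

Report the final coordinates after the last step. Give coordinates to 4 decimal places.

start: φ=64.405635°, λ=-42.473863°, h=2953.162 m
→ ECEF (a=6378388.000, f=1/297.0): X=2038896.4637, Y=-1866594.0401, Z=5732186.1575
→ Helmert 7p (PV): X=2038971.4634, Y=-1866014.7004, Z=5732070.5105

X=2038971.4634 m, Y=-1866014.7004 m, Z=5732070.5105 m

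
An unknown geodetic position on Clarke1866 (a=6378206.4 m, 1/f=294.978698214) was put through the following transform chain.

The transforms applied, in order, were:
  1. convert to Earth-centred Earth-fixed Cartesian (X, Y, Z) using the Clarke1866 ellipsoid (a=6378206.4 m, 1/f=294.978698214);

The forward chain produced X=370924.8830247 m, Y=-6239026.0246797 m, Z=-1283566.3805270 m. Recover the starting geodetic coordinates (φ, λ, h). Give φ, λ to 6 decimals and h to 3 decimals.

start: X=370924.8830, Y=-6239026.0247, Z=-1283566.3805 m
→ geod (Bowring, a=6378206.400): φ=-11.68231000°, λ=-86.59763500°, h=3156.7550 m

φ=-11.682310°, λ=-86.597635°, h=3156.755 m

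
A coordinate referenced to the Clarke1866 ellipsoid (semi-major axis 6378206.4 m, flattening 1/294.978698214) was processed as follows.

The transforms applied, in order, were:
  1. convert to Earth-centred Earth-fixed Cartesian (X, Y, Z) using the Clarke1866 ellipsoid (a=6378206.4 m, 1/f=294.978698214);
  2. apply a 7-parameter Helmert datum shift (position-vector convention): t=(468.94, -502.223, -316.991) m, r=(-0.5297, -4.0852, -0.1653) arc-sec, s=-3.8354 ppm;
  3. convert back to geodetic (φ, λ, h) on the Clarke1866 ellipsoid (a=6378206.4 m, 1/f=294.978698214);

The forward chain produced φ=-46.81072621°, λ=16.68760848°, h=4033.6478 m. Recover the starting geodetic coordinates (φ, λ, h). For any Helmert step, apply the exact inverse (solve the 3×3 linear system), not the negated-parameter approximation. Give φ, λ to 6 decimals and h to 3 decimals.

φ=-46.811818°, λ=16.696211°, h=3618.657 m

start: φ=-46.810726°, λ=16.687608°, h=4033.648 m
→ ECEF (a=6378206.400, f=1/294.978698214): X=4191652.8771, Y=1256568.0570, Z=-4630126.1278
→ Helmert⁻¹: X=4191107.3065, Y=1257090.3500, Z=-4629906.6732
→ geod (Bowring, a=6378206.400): φ=-46.81181800°, λ=16.69621100°, h=3618.6570 m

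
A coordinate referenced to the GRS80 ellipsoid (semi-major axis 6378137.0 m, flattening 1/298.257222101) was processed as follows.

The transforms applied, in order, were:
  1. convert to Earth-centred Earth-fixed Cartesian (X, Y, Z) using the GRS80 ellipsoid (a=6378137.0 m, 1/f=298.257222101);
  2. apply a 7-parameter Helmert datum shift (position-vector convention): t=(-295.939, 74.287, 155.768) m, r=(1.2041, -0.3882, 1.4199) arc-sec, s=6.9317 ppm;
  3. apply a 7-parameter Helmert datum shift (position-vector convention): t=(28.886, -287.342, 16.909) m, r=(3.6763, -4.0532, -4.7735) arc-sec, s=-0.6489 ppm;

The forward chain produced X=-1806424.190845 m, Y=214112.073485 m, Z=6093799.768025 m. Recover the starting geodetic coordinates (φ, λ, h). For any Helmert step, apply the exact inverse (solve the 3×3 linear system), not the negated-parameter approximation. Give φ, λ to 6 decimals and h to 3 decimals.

φ=73.486885°, λ=173.228655°, h=745.743 m

start: X=-1806424.1908, Y=214112.0735, Z=6093799.7680 m
→ Helmert⁻¹: X=-1806339.4660, Y=214466.3626, Z=6093818.4862
→ Helmert⁻¹: X=-1806018.0635, Y=214438.5943, Z=6093622.6263
→ geod (Bowring, a=6378137.000): φ=73.48688500°, λ=173.22865500°, h=745.7430 m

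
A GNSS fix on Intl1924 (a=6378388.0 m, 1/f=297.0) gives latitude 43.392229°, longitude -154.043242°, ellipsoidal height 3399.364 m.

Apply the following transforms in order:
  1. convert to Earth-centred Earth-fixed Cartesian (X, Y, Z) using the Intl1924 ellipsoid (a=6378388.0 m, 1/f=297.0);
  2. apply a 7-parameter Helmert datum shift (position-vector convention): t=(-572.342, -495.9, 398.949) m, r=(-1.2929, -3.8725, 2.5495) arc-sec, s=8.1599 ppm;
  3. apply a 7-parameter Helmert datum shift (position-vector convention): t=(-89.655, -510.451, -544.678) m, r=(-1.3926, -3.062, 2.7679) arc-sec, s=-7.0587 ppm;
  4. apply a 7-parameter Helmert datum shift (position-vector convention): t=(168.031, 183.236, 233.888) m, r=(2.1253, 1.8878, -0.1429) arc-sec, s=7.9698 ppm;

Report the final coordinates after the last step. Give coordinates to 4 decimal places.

start: φ=43.392229°, λ=-154.043242°, h=3399.364 m
→ ECEF (a=6378388.000, f=1/297.0): X=-4176263.2445, Y=-2032999.4468, Z=4361680.6508
→ Helmert 7p (PV): X=-4176926.4243, Y=-2033536.2164, Z=4362049.5264
→ Helmert 7p (PV): X=-4177024.0616, Y=-2034058.9134, Z=4361425.7814
→ Helmert 7p (PV): X=-4176850.8124, Y=-2033933.9340, Z=4361711.7002

X=-4176850.8124 m, Y=-2033933.9340 m, Z=4361711.7002 m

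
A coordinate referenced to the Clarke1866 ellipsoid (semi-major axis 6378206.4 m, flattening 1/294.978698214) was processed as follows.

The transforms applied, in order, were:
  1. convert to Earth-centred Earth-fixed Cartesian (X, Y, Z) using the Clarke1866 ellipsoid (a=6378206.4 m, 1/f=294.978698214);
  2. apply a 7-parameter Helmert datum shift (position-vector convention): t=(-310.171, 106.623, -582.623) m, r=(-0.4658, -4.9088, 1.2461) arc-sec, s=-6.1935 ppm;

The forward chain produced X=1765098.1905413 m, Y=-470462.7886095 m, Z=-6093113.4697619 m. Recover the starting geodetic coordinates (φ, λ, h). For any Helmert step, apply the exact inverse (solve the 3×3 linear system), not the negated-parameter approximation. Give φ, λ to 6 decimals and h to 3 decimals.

φ=-73.414966°, λ=-14.926271°, h=2264.546 m

start: X=1765098.1905, Y=-470462.7886, Z=-6093113.4698 m
→ Helmert⁻¹: X=1765271.4576, Y=-470569.2319, Z=-6092611.6546
→ geod (Bowring, a=6378206.400): φ=-73.41496600°, λ=-14.92627100°, h=2264.5460 m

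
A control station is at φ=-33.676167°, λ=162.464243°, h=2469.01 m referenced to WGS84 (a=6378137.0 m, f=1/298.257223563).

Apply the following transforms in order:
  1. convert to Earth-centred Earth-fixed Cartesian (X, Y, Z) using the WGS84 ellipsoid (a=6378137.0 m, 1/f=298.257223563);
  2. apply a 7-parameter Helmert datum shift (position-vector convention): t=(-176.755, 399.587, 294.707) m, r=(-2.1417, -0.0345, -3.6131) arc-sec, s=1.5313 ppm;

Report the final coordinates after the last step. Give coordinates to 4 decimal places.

X=-5068463.0404 m, Y=1601963.5497 m, Z=-3517708.6610 m

start: φ=-33.676167°, λ=162.464243°, h=2469.010 m
→ ECEF (a=6378137.000, f=1/298.257223563): X=-5068307.1661, Y=1601509.2578, Z=-3517980.5042
→ Helmert 7p (PV): X=-5068463.0404, Y=1601963.5497, Z=-3517708.6610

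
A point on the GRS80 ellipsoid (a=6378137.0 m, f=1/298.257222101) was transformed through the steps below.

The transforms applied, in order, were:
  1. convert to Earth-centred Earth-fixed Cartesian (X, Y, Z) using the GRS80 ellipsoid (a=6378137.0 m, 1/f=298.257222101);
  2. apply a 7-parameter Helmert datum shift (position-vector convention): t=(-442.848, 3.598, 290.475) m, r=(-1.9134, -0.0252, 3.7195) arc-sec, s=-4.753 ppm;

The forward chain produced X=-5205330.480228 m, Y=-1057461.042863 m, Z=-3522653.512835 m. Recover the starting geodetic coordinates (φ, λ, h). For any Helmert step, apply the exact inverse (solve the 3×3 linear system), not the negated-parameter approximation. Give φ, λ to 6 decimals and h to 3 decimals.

φ=-33.733945°, λ=-168.517043°, h=1849.585 m

start: X=-5205330.4802, Y=-1057461.0429, Z=-3522653.5128 m
→ Helmert⁻¹: X=-5204931.8683, Y=-1057343.1278, Z=-3522969.9049
→ geod (Bowring, a=6378137.000): φ=-33.73394500°, λ=-168.51704300°, h=1849.5850 m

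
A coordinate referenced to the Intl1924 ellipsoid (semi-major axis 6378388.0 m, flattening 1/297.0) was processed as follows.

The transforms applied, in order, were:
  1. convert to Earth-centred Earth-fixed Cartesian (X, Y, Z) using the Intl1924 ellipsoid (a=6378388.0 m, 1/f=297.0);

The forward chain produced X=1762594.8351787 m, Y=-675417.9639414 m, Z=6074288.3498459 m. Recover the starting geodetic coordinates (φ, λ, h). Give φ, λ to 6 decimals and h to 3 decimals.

start: X=1762594.8352, Y=-675417.9639, Z=6074288.3498 m
→ geod (Bowring, a=6378388.000): φ=72.84666000°, λ=-20.96659500°, h=2015.9570 m

φ=72.846660°, λ=-20.966595°, h=2015.957 m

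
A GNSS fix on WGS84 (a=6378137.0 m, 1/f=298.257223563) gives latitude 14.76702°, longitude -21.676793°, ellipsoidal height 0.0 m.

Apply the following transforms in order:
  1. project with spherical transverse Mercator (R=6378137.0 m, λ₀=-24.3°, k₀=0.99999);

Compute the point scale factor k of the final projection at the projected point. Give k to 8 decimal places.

start: φ=14.767020°, λ=-21.676793°, h=0.000 m
→ into tm (λ₀=-24.3°): φ=14.76702000°, λ−λ₀=2.62320700°
scale k = 1.00097072

1.00097072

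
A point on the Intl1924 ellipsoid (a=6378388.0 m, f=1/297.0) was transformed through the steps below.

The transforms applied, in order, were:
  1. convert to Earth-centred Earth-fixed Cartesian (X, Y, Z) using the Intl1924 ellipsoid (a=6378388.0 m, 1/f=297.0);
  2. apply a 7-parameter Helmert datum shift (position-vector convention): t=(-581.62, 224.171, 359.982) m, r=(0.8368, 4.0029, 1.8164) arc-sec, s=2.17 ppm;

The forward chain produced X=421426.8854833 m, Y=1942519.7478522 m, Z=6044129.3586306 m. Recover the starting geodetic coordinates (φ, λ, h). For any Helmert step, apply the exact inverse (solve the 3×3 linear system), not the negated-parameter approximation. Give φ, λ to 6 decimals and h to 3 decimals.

φ=71.909870°, λ=77.744645°, h=3200.529 m

start: X=421426.8855, Y=1942519.7479, Z=6044129.3586 m
→ Helmert⁻¹: X=421907.4052, Y=1942312.1657, Z=6043756.5697
→ geod (Bowring, a=6378388.000): φ=71.90987000°, λ=77.74464500°, h=3200.5290 m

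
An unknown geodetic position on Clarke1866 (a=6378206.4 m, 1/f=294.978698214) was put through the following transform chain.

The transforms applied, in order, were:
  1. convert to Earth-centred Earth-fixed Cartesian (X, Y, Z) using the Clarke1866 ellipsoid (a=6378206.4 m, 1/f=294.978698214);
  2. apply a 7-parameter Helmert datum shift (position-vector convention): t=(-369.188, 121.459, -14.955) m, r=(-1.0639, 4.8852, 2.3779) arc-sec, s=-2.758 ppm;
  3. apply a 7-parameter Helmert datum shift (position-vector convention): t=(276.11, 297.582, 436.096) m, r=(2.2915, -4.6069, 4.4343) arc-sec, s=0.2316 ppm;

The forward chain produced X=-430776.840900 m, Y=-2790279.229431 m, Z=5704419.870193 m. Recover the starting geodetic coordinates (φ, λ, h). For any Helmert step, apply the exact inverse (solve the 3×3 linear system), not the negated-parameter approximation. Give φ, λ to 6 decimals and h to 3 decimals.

start: X=-430776.8409, Y=-2790279.2294, Z=5704419.8702 m
→ Helmert⁻¹: X=-430985.4429, Y=-2790503.5309, Z=5704023.0803
→ Helmert⁻¹: X=-430784.7092, Y=-2790657.1412, Z=5704029.1703
→ geod (Bowring, a=6378206.400): φ=63.81715200°, λ=-98.77529900°, h=3868.6450 m

φ=63.817152°, λ=-98.775299°, h=3868.645 m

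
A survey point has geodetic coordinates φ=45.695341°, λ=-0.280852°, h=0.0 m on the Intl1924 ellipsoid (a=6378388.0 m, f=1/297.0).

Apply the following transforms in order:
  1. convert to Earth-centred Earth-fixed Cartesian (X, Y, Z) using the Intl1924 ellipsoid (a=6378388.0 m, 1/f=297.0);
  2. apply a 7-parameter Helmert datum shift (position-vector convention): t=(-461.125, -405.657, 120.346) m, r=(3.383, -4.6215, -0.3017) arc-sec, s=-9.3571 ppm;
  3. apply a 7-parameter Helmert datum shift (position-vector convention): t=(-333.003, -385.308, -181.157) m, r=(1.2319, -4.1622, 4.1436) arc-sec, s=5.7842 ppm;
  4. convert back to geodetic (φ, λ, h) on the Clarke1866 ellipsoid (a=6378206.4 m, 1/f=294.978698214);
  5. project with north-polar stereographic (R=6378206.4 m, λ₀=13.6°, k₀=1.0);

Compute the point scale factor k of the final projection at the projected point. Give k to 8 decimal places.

start: φ=45.695341°, λ=-0.280852°, h=0.000 m
→ ECEF (a=6378388.000, f=1/297.0): X=4462770.4273, Y=-21875.7481, Z=4541742.5201
→ Helmert 7p (PV): X=4462165.7519, Y=-22362.2175, Z=4541920.0002
→ Helmert 7p (PV): X=4461767.3567, Y=-22685.1414, Z=4541855.0232
→ geod (Bowring, a=6378206.400): φ=45.70379917°, λ=-0.29130870°, h=-360.6790 m
→ into stereo (λ₀=13.6°): φ=45.70379917°, λ−λ₀=-13.89130870°
scale k = 1.16567843

1.16567843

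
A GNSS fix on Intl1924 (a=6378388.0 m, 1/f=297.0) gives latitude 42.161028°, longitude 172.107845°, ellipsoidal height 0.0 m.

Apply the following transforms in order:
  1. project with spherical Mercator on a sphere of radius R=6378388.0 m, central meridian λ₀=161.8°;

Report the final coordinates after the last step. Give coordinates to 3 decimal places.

start: φ=42.161028°, λ=172.107845°, h=0.000 m
→ merc (R=6378388.0, λ₀=161.8°): E=1147509.2129, N=5185335.3124

E=1147509.213 m, N=5185335.312 m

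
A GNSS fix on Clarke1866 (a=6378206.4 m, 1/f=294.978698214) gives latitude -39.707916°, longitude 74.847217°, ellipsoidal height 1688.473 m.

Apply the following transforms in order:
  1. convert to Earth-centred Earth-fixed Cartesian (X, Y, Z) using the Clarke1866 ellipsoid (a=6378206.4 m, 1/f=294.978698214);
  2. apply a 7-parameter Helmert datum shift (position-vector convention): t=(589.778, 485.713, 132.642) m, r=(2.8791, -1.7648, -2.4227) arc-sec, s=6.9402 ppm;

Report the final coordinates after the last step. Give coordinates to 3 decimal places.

X=1285418.146 m, Y=4744596.745 m, Z=-4053788.872 m

start: φ=-39.707916°, λ=74.847217°, h=1688.473 m
→ ECEF (a=6378206.400, f=1/294.978698214): X=1284729.0438, Y=4744036.6104, Z=-4053970.5897
→ Helmert 7p (PV): X=1285418.1459, Y=4744596.7448, Z=-4053788.8719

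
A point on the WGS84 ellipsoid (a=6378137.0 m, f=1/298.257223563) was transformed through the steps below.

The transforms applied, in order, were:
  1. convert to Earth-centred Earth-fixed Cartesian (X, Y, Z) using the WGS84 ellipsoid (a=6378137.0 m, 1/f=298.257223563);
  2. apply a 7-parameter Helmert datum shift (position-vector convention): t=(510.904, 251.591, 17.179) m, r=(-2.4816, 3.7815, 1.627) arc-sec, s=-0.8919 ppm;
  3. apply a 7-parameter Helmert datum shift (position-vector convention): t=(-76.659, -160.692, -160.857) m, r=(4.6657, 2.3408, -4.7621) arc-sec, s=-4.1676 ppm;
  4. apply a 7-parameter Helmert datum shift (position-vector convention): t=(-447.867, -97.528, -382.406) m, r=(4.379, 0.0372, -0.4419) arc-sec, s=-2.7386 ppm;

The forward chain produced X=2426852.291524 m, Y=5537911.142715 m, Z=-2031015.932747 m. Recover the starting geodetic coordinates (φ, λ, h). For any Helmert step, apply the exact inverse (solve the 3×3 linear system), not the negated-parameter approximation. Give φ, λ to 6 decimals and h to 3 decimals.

φ=-18.680553°, λ=66.335884°, h=2263.812 m

start: X=2426852.2915, Y=5537911.1427, Z=-2031015.9327 m
→ Helmert⁻¹: X=2427295.3077, Y=5537985.9244, Z=-2030756.2215
→ Helmert⁻¹: X=2427277.2668, Y=5538179.8022, Z=-2030701.5546
→ Helmert⁻¹: X=2426849.4377, Y=5537938.4383, Z=-2030609.4251
→ geod (Bowring, a=6378137.000): φ=-18.68055300°, λ=66.33588400°, h=2263.8120 m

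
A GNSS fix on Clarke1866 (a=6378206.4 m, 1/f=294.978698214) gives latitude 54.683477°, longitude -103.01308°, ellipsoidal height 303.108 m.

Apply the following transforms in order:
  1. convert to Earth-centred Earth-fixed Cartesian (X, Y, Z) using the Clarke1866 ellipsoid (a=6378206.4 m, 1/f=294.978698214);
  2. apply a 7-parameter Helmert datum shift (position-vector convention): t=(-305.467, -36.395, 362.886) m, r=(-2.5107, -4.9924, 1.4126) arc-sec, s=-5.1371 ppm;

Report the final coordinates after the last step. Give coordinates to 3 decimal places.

start: φ=54.683477°, λ=-103.013080°, h=303.108 m
→ ECEF (a=6378206.400, f=1/294.978698214): X=-832175.4638, Y=-3600797.3965, Z=5181138.5779
→ Helmert 7p (PV): X=-832577.3987, Y=-3600757.9273, Z=5181498.5356

X=-832577.399 m, Y=-3600757.927 m, Z=5181498.536 m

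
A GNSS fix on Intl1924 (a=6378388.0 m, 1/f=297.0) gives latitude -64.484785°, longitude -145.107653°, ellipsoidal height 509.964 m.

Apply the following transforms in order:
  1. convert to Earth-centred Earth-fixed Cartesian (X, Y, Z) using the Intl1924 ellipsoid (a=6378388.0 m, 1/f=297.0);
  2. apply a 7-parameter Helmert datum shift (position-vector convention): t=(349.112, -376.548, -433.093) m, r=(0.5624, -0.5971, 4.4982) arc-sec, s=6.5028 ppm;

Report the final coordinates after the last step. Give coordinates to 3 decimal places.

X=-2259563.286 m, Y=-1576533.756 m, Z=-5734270.827 m

start: φ=-64.484785°, λ=-145.107653°, h=509.964 m
→ ECEF (a=6378388.000, f=1/297.0): X=-2259948.6723, Y=-1576113.3075, Z=-5733789.6084
→ Helmert 7p (PV): X=-2259563.2859, Y=-1576533.7559, Z=-5734270.8267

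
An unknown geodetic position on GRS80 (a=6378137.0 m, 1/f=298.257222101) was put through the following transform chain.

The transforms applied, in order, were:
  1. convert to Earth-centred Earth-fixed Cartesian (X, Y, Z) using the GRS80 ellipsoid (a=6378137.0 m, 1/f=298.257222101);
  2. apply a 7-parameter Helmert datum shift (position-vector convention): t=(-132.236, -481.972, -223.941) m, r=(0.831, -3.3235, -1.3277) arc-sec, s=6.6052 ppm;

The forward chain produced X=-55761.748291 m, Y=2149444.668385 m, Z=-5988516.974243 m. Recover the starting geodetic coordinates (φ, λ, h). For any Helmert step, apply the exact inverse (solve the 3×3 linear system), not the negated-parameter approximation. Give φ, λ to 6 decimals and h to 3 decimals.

φ=-70.366912°, λ=91.485157°, h=3550.560 m

start: X=-55761.7483, Y=2149444.6684, Z=-5988516.9742 m
→ Helmert⁻¹: X=-55739.4710, Y=2149887.9555, Z=-5988261.2430
→ geod (Bowring, a=6378137.000): φ=-70.36691200°, λ=91.48515700°, h=3550.5600 m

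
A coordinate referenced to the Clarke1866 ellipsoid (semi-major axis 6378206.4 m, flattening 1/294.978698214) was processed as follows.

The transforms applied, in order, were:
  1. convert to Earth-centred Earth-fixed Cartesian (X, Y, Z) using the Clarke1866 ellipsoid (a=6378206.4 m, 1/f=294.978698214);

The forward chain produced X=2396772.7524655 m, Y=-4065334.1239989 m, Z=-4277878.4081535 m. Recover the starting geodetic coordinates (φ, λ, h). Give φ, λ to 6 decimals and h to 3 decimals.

φ=-42.385066°, λ=-59.477949°, h=1166.150 m

start: X=2396772.7525, Y=-4065334.1240, Z=-4277878.4082 m
→ geod (Bowring, a=6378206.400): φ=-42.38506600°, λ=-59.47794900°, h=1166.1500 m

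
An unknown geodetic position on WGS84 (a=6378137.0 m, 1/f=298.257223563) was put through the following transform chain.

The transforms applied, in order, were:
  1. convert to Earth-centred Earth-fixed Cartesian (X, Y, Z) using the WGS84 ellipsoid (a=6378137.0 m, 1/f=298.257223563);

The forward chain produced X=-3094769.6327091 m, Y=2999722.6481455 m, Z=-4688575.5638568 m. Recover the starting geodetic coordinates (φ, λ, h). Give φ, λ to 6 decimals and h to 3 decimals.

φ=-47.600802°, λ=135.893487°, h=2049.565 m

start: X=-3094769.6327, Y=2999722.6481, Z=-4688575.5639 m
→ geod (Bowring, a=6378137.000): φ=-47.60080200°, λ=135.89348700°, h=2049.5650 m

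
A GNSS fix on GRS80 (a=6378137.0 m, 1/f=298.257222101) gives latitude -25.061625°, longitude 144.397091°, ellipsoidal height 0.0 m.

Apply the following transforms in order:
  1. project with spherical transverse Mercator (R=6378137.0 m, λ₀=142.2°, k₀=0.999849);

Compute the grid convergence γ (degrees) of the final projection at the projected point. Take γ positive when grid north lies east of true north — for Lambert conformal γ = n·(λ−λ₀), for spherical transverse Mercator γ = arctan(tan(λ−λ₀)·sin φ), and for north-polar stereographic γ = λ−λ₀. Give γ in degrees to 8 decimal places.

start: φ=-25.061625°, λ=144.397091°, h=0.000 m
→ into tm (λ₀=142.2°): φ=-25.06162500°, λ−λ₀=2.19709100°
convergence γ = -0.93104642°

-0.93104642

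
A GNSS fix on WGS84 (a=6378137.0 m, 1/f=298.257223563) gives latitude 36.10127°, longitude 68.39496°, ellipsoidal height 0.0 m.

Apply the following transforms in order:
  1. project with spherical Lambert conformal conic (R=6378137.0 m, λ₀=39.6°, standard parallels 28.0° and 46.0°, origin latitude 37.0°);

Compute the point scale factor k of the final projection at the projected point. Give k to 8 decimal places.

start: φ=36.101270°, λ=68.394960°, h=0.000 m
→ into lcc (λ₀=39.6°): φ=36.10127000°, λ−λ₀=28.79496000°
scale k = 0.98784312

0.98784312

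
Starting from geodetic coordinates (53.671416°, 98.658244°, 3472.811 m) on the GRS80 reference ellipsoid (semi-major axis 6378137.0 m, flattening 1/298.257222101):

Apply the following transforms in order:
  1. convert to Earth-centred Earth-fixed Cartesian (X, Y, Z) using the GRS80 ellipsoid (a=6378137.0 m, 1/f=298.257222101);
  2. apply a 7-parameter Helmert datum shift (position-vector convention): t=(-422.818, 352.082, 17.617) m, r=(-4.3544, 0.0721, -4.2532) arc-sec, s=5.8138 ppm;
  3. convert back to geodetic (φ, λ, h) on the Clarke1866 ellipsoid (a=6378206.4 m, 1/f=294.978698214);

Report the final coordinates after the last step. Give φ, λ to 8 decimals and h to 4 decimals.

φ=53.66938110°, λ=98.66230889°, h=3852.3524 m

start: φ=53.671416°, λ=98.658244°, h=3472.811 m
→ ECEF (a=6378137.000, f=1/298.257222101): X=-570367.1156, Y=3745620.3455, Z=5117960.4174
→ Helmert 7p (PV): X=-570714.2251, Y=3746114.0093, Z=5117928.9153
→ geod (Bowring, a=6378206.400): φ=53.66938110°, λ=98.66230889°, h=3852.3524 m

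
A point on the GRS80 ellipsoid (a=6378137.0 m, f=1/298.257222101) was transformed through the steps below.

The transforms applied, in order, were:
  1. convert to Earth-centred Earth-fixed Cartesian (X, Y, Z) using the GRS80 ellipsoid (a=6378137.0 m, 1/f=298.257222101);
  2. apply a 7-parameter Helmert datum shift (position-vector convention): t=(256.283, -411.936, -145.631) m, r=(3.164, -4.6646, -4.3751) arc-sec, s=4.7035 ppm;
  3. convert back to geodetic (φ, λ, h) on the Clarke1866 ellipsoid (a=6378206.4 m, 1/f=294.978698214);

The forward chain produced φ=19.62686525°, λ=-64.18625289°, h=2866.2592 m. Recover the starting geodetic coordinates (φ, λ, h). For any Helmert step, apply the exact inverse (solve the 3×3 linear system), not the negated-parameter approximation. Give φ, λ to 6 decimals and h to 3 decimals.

start: φ=19.626865°, λ=-64.186253°, h=2866.259 m
→ ECEF (a=6378206.400, f=1/294.978698214): X=2618181.4225, Y=-5412653.7862, Z=2129671.0633
→ Helmert⁻¹: X=2618075.7886, Y=-5412128.1910, Z=2129830.4893
→ geod (Bowring, a=6378137.000): φ=19.62844000°, λ=-64.18497800°, h=2473.4670 m

φ=19.628440°, λ=-64.184978°, h=2473.467 m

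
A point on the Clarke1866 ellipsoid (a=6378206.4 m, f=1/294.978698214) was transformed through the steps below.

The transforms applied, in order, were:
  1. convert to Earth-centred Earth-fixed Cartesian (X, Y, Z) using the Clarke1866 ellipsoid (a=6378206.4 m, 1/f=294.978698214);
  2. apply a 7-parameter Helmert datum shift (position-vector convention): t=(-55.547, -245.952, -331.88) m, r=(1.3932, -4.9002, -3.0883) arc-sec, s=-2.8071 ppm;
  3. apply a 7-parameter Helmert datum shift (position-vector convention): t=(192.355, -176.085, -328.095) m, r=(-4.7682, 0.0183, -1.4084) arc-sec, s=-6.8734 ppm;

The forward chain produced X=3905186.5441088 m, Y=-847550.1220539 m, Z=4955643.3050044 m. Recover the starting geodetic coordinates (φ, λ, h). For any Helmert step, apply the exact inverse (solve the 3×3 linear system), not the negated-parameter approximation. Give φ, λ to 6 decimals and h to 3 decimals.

φ=51.311932°, λ=-12.239143°, h=1458.844 m

start: X=3905186.5441, Y=-847550.1221, Z=4955643.3050 m
→ Helmert⁻¹: X=3905026.3768, Y=-847467.7644, Z=4955986.2203
→ Helmert⁻¹: X=3905223.3142, Y=-847132.2431, Z=4956244.9593
→ geod (Bowring, a=6378206.400): φ=51.31193200°, λ=-12.23914300°, h=1458.8440 m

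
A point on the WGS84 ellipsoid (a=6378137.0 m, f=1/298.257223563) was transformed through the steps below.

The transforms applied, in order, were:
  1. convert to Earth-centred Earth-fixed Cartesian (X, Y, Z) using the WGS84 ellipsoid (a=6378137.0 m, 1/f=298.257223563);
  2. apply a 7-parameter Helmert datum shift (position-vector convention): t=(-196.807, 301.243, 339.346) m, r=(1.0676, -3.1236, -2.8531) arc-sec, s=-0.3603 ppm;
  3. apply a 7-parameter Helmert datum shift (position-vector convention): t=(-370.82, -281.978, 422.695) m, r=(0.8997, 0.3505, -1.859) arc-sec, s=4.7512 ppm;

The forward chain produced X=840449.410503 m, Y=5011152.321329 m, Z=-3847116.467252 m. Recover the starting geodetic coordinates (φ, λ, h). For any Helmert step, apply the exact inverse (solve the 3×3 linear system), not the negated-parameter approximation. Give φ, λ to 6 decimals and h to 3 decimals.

start: X=840449.4105, Y=5011152.3213, Z=-3847116.4673 m
→ Helmert⁻¹: X=840777.6074, Y=5011401.2843, Z=-3847541.3123
→ Helmert⁻¹: X=840847.1314, Y=5011093.5613, Z=-3847920.7149
→ geod (Bowring, a=6378137.000): φ=-37.32169200°, λ=80.47466900°, h=3423.2220 m

φ=-37.321692°, λ=80.474669°, h=3423.222 m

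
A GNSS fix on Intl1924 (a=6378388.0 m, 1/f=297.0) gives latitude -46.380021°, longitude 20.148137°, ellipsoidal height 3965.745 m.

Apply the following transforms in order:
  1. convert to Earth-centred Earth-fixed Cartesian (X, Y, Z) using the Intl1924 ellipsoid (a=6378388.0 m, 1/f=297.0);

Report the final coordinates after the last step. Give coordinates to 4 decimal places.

X=4140862.5396 m, Y=1519286.5514 m, Z=-4597444.8466 m

start: φ=-46.380021°, λ=20.148137°, h=3965.745 m
→ ECEF (a=6378388.000, f=1/297.0): X=4140862.5396, Y=1519286.5514, Z=-4597444.8466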